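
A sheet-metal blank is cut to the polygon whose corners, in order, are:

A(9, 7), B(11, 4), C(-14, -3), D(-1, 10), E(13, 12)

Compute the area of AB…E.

160

Apply the surveyor's formula: 2A = Σ (x_i·y_{i+1} − x_{i+1}·y_i), indices taken mod 5.
Cross-terms: -41, 23, -143, -142, -17  ⇒  Σ = -320
Area = |Σ|/2 = 160.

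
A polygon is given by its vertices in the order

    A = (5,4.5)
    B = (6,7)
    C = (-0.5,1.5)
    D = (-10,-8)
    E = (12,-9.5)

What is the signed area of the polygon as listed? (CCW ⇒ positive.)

Apply Gauss's area formula: 2A = Σ (x_i·y_{i+1} − x_{i+1}·y_i), indices taken mod 5.
Cross-terms: 8, 12.5, 19, 191, 101.5  ⇒  Σ = 332
Signed area = Σ/2 = 166 (positive ⇒ counter-clockwise traversal).

166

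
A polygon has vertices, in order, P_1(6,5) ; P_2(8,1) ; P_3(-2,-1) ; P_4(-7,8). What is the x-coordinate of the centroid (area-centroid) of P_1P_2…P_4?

Apply the shoelace (surveyor's) formula. First the cross-terms c_i = x_i·y_{i+1} − x_{i+1}·y_i:
  -34, -6, -23, -83  ⇒  2A = -146, A = -73.
Then Σ (x_i + x_{i+1})·c_i = -222, so x̄ = -222 / (6·(-73)) = 37/73.

37/73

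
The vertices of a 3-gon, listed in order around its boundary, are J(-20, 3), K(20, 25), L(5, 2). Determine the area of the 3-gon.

Apply Gauss's area formula: 2A = Σ (x_i·y_{i+1} − x_{i+1}·y_i), indices taken mod 3.
Σ = (-560) + (-85) + (55) = -590
Area = |Σ|/2 = 295.

295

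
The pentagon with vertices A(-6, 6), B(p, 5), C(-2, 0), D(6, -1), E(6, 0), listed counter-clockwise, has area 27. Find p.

-5

Write out the shoelace sum; only the two edges meeting at B involve p:
2·Area = [((-6)·5 − p·6) + (p·0 − (-2)·5)] + 44
       = -6·p + 24 = 54
⇒ p = -5.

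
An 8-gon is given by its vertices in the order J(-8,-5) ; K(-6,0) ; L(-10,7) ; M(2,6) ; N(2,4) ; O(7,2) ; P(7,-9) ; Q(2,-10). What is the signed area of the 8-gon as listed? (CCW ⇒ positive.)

-196.5

J→K: (-8)(0) − (-6)(-5) = -30
K→L: (-6)(7) − (-10)(0) = -42
L→M: (-10)(6) − (2)(7) = -74
M→N: (2)(4) − (2)(6) = -4
N→O: (2)(2) − (7)(4) = -24
O→P: (7)(-9) − (7)(2) = -77
P→Q: (7)(-10) − (2)(-9) = -52
Q→J: (2)(-5) − (-8)(-10) = -90
Σ = -393
Signed area = Σ/2 = -196.5 (negative ⇒ clockwise traversal).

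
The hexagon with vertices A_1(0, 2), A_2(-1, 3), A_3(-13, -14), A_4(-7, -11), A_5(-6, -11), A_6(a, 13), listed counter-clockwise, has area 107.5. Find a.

14

Write out the shoelace sum; only the two edges meeting at A_6 involve a:
2·Area = [((-6)·13 − a·(-11)) + (a·2 − 0·13)] + 111
       = 13·a + 33 = 215
⇒ a = 14.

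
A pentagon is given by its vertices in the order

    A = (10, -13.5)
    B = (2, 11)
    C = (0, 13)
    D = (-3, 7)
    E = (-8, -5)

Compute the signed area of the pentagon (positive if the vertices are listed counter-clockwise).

215.5

A→B: (10)(11) − (2)(-13.5) = 137
B→C: (2)(13) − (0)(11) = 26
C→D: (0)(7) − (-3)(13) = 39
D→E: (-3)(-5) − (-8)(7) = 71
E→A: (-8)(-13.5) − (10)(-5) = 158
Σ = 431
Signed area = Σ/2 = 215.5 (positive ⇒ counter-clockwise traversal).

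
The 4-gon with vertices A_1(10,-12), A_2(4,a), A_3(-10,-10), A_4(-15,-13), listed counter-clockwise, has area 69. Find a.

Write out the shoelace sum; only the two edges meeting at A_2 involve a:
2·Area = [(10·a − 4·(-12)) + (4·(-10) − (-10)·a)] + 290
       = 20·a + 298 = 138
⇒ a = -8.

-8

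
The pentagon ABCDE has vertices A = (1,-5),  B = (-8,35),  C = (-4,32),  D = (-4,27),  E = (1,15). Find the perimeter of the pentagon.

84

|AB| = √((-9)² + (40)²) = √1681 = 41
|BC| = √((4)² + (-3)²) = √25 = 5
|CD| = √((0)² + (-5)²) = √25 = 5
|DE| = √((5)² + (-12)²) = √169 = 13
|EA| = √((0)² + (-20)²) = √400 = 20
Perimeter = 41 + 5 + 5 + 13 + 20 = 84.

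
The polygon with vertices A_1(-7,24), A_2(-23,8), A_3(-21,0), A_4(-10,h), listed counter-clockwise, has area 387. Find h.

The doubled signed area Σ (x_i y_{i+1} − x_{i+1} y_i) is linear in h.
With h=0 it equals 424; the coefficient of h is -14 (from the two edges through A_4).
So -14·h + 424 = 2·387 = 774 ⇒ h = -25.

-25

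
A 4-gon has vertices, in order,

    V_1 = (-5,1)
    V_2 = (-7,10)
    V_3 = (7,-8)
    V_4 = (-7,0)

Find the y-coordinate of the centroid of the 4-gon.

1/6

Apply the shoelace (surveyor's) formula. First the cross-terms c_i = x_i·y_{i+1} − x_{i+1}·y_i:
  -43, -14, -56, -7  ⇒  2A = -120, A = -60.
Then Σ (y_i + y_{i+1})·c_i = -60, so ȳ = -60 / (6·(-60)) = 1/6.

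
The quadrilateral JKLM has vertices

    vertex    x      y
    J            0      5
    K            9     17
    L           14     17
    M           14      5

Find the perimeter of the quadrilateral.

46

|JK| = √((9)² + (12)²) = √225 = 15
|KL| = √((5)² + (0)²) = √25 = 5
|LM| = √((0)² + (-12)²) = √144 = 12
|MJ| = √((-14)² + (0)²) = √196 = 14
Perimeter = 15 + 5 + 12 + 14 = 46.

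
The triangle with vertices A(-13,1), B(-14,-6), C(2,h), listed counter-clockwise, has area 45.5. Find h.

The doubled signed area Σ (x_i y_{i+1} − x_{i+1} y_i) is linear in h.
With h=0 it equals 106; the coefficient of h is -1 (from the two edges through C).
So -1·h + 106 = 2·45.5 = 91 ⇒ h = 15.

15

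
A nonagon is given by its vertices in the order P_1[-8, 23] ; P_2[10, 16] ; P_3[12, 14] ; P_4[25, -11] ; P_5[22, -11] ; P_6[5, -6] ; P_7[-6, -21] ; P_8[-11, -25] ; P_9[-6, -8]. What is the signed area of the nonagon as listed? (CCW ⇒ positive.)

Apply the shoelace formula: 2A = Σ (x_i·y_{i+1} − x_{i+1}·y_i), indices taken mod 9.
Σ = (-358) + (-52) + (-482) + (-33) + (-77) + (-141) + (-81) + (-62) + (-202) = -1488
Signed area = Σ/2 = -744 (negative ⇒ clockwise traversal).

-744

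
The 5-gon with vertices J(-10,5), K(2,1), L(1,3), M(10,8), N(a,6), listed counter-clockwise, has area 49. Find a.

-5

The doubled signed area Σ (x_i y_{i+1} − x_{i+1} y_i) is linear in a.
With a=0 it equals 83; the coefficient of a is -3 (from the two edges through N).
So -3·a + 83 = 2·49 = 98 ⇒ a = -5.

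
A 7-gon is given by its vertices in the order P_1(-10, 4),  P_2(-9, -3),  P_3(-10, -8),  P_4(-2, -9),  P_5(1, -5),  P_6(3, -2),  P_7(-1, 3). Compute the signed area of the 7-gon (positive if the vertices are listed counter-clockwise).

123.5

P_1→P_2: (-10)(-3) − (-9)(4) = 66
P_2→P_3: (-9)(-8) − (-10)(-3) = 42
P_3→P_4: (-10)(-9) − (-2)(-8) = 74
P_4→P_5: (-2)(-5) − (1)(-9) = 19
P_5→P_6: (1)(-2) − (3)(-5) = 13
P_6→P_7: (3)(3) − (-1)(-2) = 7
P_7→P_1: (-1)(4) − (-10)(3) = 26
Σ = 247
Signed area = Σ/2 = 123.5 (positive ⇒ counter-clockwise traversal).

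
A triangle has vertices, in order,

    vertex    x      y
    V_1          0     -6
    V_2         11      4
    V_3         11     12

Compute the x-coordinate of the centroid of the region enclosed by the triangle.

Apply the surveyor's formula. First the cross-terms c_i = x_i·y_{i+1} − x_{i+1}·y_i:
  66, 88, -66  ⇒  2A = 88, A = 44.
Then Σ (x_i + x_{i+1})·c_i = 1936, so x̄ = 1936 / (6·44) = 22/3.

22/3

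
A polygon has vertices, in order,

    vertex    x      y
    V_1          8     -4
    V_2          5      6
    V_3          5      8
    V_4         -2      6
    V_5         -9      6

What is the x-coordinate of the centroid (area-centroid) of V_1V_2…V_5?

16/11

Apply the shoelace formula. First the cross-terms c_i = x_i·y_{i+1} − x_{i+1}·y_i:
  68, 10, 46, 42, -12  ⇒  2A = 154, A = 77.
Then Σ (x_i + x_{i+1})·c_i = 672, so x̄ = 672 / (6·77) = 16/11.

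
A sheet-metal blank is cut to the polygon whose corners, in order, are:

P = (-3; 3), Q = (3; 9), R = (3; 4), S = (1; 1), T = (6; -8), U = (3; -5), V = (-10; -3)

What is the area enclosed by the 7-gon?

85

Apply Gauss's area formula: 2A = Σ (x_i·y_{i+1} − x_{i+1}·y_i), indices taken mod 7.
Cross-terms: -36, -15, -1, -14, -6, -59, -39  ⇒  Σ = -170
Area = |Σ|/2 = 85.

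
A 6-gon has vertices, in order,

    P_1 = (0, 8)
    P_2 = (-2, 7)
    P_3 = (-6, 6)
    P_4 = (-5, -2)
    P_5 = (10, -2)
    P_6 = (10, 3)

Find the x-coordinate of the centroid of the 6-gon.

152/93

Apply the shoelace (surveyor's) formula. First the cross-terms c_i = x_i·y_{i+1} − x_{i+1}·y_i:
  16, 30, 42, 30, 50, 80  ⇒  2A = 248, A = 124.
Then Σ (x_i + x_{i+1})·c_i = 1216, so x̄ = 1216 / (6·124) = 152/93.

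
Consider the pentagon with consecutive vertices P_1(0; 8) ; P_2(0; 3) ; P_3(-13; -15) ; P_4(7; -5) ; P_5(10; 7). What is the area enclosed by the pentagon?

194

P_1→P_2: (0)(3) − (0)(8) = 0
P_2→P_3: (0)(-15) − (-13)(3) = 39
P_3→P_4: (-13)(-5) − (7)(-15) = 170
P_4→P_5: (7)(7) − (10)(-5) = 99
P_5→P_1: (10)(8) − (0)(7) = 80
Σ = 388
Area = |Σ|/2 = 194.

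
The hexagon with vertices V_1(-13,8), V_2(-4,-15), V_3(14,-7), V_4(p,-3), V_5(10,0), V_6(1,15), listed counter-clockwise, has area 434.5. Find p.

9

The doubled signed area Σ (x_i y_{i+1} − x_{i+1} y_i) is linear in p.
With p=0 it equals 806; the coefficient of p is 7 (from the two edges through V_4).
So 7·p + 806 = 2·434.5 = 869 ⇒ p = 9.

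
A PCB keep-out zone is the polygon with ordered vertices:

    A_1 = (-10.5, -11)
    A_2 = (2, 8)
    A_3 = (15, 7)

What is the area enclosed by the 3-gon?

Apply Gauss's area formula: 2A = Σ (x_i·y_{i+1} − x_{i+1}·y_i), indices taken mod 3.
Σ = (-62) + (-106) + (-91.5) = -259.5
Area = |Σ|/2 = 129.75.

129.75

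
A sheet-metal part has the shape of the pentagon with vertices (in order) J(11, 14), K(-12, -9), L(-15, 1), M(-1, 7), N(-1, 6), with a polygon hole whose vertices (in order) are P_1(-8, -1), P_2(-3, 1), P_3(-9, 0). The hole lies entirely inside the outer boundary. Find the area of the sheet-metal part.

127

Outer boundary:
Apply the shoelace (surveyor's) formula: 2A = Σ (x_i·y_{i+1} − x_{i+1}·y_i), indices taken mod 5.
Σ = (69) + (-147) + (-104) + (1) + (-80) = -261
Area = |Σ|/2 = 130.5.
Hole:
Σ = (-11) + (9) + (9) = 7
Area = |Σ|/2 = 3.5.
Net area = 130.5 − 3.5 = 127.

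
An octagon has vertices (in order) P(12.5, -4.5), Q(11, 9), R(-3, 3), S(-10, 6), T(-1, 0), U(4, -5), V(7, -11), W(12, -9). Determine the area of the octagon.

181.75

Σ = (162) + (60) + (12) + (6) + (5) + (-9) + (69) + (58.5) = 363.5
Area = |Σ|/2 = 181.75.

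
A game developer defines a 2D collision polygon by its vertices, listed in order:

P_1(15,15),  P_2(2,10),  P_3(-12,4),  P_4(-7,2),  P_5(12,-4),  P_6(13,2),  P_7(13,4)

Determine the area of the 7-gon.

Σ = (120) + (128) + (4) + (4) + (76) + (26) + (135) = 493
Area = |Σ|/2 = 246.5.

246.5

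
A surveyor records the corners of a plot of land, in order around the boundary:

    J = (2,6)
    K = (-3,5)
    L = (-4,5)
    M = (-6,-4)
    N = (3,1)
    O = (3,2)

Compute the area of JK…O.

51

Apply the shoelace formula: 2A = Σ (x_i·y_{i+1} − x_{i+1}·y_i), indices taken mod 6.
Σ = (28) + (5) + (46) + (6) + (3) + (14) = 102
Area = |Σ|/2 = 51.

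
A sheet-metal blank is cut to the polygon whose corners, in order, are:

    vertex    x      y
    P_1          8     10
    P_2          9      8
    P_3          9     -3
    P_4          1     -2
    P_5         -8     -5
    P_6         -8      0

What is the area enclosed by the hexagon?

140.5

Apply the shoelace (surveyor's) formula: 2A = Σ (x_i·y_{i+1} − x_{i+1}·y_i), indices taken mod 6.
P_1→P_2: (8)(8) − (9)(10) = -26
P_2→P_3: (9)(-3) − (9)(8) = -99
P_3→P_4: (9)(-2) − (1)(-3) = -15
P_4→P_5: (1)(-5) − (-8)(-2) = -21
P_5→P_6: (-8)(0) − (-8)(-5) = -40
P_6→P_1: (-8)(10) − (8)(0) = -80
Σ = -281
Area = |Σ|/2 = 140.5.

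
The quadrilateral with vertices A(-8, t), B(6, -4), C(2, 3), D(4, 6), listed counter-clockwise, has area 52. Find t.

The doubled signed area Σ (x_i y_{i+1} − x_{i+1} y_i) is linear in t.
With t=0 it equals 106; the coefficient of t is -2 (from the two edges through A).
So -2·t + 106 = 2·52 = 104 ⇒ t = 1.

1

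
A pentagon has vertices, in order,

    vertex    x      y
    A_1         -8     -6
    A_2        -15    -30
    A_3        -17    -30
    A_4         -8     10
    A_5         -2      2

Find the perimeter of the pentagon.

88

|A_1A_2| = √((-7)² + (-24)²) = √625 = 25
|A_2A_3| = √((-2)² + (0)²) = √4 = 2
|A_3A_4| = √((9)² + (40)²) = √1681 = 41
|A_4A_5| = √((6)² + (-8)²) = √100 = 10
|A_5A_1| = √((-6)² + (-8)²) = √100 = 10
Perimeter = 25 + 2 + 41 + 10 + 10 = 88.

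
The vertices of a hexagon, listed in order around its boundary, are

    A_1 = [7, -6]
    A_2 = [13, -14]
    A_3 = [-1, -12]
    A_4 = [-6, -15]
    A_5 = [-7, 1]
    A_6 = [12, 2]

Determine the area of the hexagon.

235

Apply the shoelace formula: 2A = Σ (x_i·y_{i+1} − x_{i+1}·y_i), indices taken mod 6.
A_1→A_2: (7)(-14) − (13)(-6) = -20
A_2→A_3: (13)(-12) − (-1)(-14) = -170
A_3→A_4: (-1)(-15) − (-6)(-12) = -57
A_4→A_5: (-6)(1) − (-7)(-15) = -111
A_5→A_6: (-7)(2) − (12)(1) = -26
A_6→A_1: (12)(-6) − (7)(2) = -86
Σ = -470
Area = |Σ|/2 = 235.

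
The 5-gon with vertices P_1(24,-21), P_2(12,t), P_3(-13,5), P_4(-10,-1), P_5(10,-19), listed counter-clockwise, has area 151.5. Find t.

Write out the shoelace sum; only the two edges meeting at P_2 involve t:
2·Area = [(24·t − 12·(-21)) + (12·5 − (-13)·t)] + 509
       = 37·t + 821 = 303
⇒ t = -14.

-14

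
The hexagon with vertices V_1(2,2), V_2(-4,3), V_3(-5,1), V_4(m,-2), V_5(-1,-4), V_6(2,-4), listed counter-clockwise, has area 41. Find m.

Write out the shoelace sum; only the two edges meeting at V_4 involve m:
2·Area = [((-5)·(-2) − m·1) + (m·(-4) − (-1)·(-2))] + 49
       = -5·m + 57 = 82
⇒ m = -5.

-5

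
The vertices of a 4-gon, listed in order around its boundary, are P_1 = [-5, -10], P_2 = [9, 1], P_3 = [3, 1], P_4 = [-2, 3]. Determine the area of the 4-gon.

68.5

Apply the shoelace (surveyor's) formula: 2A = Σ (x_i·y_{i+1} − x_{i+1}·y_i), indices taken mod 4.
Σ = (85) + (6) + (11) + (35) = 137
Area = |Σ|/2 = 68.5.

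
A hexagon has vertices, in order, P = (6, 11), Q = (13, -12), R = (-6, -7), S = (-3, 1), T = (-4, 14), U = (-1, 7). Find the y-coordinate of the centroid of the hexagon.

-92/85

Apply the shoelace formula. First the cross-terms c_i = x_i·y_{i+1} − x_{i+1}·y_i:
  -215, -163, -27, -38, -14, -53  ⇒  2A = -510, A = -255.
Then Σ (y_i + y_{i+1})·c_i = 1656, so ȳ = 1656 / (6·(-255)) = -92/85.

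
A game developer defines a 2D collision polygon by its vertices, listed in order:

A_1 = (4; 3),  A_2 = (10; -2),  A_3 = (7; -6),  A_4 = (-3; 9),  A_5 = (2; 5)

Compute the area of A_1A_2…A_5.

Σ = (-38) + (-46) + (45) + (-33) + (-14) = -86
Area = |Σ|/2 = 43.

43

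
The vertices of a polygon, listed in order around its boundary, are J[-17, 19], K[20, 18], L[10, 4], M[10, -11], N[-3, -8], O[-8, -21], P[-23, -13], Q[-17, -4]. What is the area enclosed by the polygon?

J→K: (-17)(18) − (20)(19) = -686
K→L: (20)(4) − (10)(18) = -100
L→M: (10)(-11) − (10)(4) = -150
M→N: (10)(-8) − (-3)(-11) = -113
N→O: (-3)(-21) − (-8)(-8) = -1
O→P: (-8)(-13) − (-23)(-21) = -379
P→Q: (-23)(-4) − (-17)(-13) = -129
Q→J: (-17)(19) − (-17)(-4) = -391
Σ = -1949
Area = |Σ|/2 = 974.5.

974.5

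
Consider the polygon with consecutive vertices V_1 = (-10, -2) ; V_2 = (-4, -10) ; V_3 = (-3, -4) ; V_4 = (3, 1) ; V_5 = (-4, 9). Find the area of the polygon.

108

Apply Gauss's area formula: 2A = Σ (x_i·y_{i+1} − x_{i+1}·y_i), indices taken mod 5.
Σ = (92) + (-14) + (9) + (31) + (98) = 216
Area = |Σ|/2 = 108.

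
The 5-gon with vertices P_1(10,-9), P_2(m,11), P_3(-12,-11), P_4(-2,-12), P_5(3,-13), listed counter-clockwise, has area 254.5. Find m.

10

Write out the shoelace sum; only the two edges meeting at P_2 involve m:
2·Area = [(10·11 − m·(-9)) + (m·(-11) − (-12)·11)] + 287
       = -2·m + 529 = 509
⇒ m = 10.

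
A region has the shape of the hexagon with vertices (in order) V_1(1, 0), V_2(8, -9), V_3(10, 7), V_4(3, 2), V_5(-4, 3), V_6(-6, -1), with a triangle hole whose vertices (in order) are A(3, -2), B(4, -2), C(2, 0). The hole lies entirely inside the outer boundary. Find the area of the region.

87

Outer boundary:
Apply the shoelace (surveyor's) formula: 2A = Σ (x_i·y_{i+1} − x_{i+1}·y_i), indices taken mod 6.
Σ = (-9) + (146) + (-1) + (17) + (22) + (1) = 176
Area = |Σ|/2 = 88.
Hole:
Apply the surveyor's formula: 2A = Σ (x_i·y_{i+1} − x_{i+1}·y_i), indices taken mod 3.
Σ = (2) + (4) + (-4) = 2
Area = |Σ|/2 = 1.
Net area = 88 − 1 = 87.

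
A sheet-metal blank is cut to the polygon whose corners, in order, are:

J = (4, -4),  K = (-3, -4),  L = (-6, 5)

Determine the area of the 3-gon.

31.5

Apply Gauss's area formula: 2A = Σ (x_i·y_{i+1} − x_{i+1}·y_i), indices taken mod 3.
Σ = (-28) + (-39) + (4) = -63
Area = |Σ|/2 = 31.5.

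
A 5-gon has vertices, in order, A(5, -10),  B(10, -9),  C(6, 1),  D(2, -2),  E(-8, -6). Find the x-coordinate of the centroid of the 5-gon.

525/187

Apply the surveyor's formula. First the cross-terms c_i = x_i·y_{i+1} − x_{i+1}·y_i:
  55, 64, -14, -28, 110  ⇒  2A = 187, A = 93.5.
Then Σ (x_i + x_{i+1})·c_i = 1575, so x̄ = 1575 / (6·93.5) = 525/187.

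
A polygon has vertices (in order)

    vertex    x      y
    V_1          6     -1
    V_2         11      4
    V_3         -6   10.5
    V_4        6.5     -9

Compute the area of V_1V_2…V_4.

Apply Gauss's area formula: 2A = Σ (x_i·y_{i+1} − x_{i+1}·y_i), indices taken mod 4.
V_1→V_2: (6)(4) − (11)(-1) = 35
V_2→V_3: (11)(10.5) − (-6)(4) = 139.5
V_3→V_4: (-6)(-9) − (6.5)(10.5) = -14.25
V_4→V_1: (6.5)(-1) − (6)(-9) = 47.5
Σ = 207.75
Area = |Σ|/2 = 103.875.

103.875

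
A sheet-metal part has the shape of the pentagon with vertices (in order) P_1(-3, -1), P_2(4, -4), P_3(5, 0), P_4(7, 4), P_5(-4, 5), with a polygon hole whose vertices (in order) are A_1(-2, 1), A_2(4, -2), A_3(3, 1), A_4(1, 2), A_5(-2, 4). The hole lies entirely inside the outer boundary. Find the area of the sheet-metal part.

Outer boundary:
Apply the shoelace formula: 2A = Σ (x_i·y_{i+1} − x_{i+1}·y_i), indices taken mod 5.
P_1→P_2: (-3)(-4) − (4)(-1) = 16
P_2→P_3: (4)(0) − (5)(-4) = 20
P_3→P_4: (5)(4) − (7)(0) = 20
P_4→P_5: (7)(5) − (-4)(4) = 51
P_5→P_1: (-4)(-1) − (-3)(5) = 19
Σ = 126
Area = |Σ|/2 = 63.
Hole:
Apply the shoelace formula: 2A = Σ (x_i·y_{i+1} − x_{i+1}·y_i), indices taken mod 5.
Cross-terms: 0, 10, 5, 8, 6  ⇒  Σ = 29
Area = |Σ|/2 = 14.5.
Net area = 63 − 14.5 = 48.5.

48.5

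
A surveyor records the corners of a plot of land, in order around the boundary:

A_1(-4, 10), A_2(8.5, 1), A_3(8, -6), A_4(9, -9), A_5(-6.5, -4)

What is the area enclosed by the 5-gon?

Apply Gauss's area formula: 2A = Σ (x_i·y_{i+1} − x_{i+1}·y_i), indices taken mod 5.
Σ = (-89) + (-59) + (-18) + (-94.5) + (-81) = -341.5
Area = |Σ|/2 = 170.75.

170.75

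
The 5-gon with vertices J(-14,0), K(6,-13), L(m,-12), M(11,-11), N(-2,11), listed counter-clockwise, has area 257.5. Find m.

10

The doubled signed area Σ (x_i y_{i+1} − x_{i+1} y_i) is linear in m.
With m=0 it equals 495; the coefficient of m is 2 (from the two edges through L).
So 2·m + 495 = 2·257.5 = 515 ⇒ m = 10.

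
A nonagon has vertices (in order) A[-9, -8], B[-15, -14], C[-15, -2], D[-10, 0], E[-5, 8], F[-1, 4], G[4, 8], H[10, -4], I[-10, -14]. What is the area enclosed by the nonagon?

316

Σ = (6) + (-180) + (-20) + (-80) + (-12) + (-24) + (-96) + (-180) + (-46) = -632
Area = |Σ|/2 = 316.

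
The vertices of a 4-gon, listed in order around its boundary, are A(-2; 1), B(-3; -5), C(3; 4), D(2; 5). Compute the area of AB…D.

17.5

Cross-terms: 13, 3, 7, 12  ⇒  Σ = 35
Area = |Σ|/2 = 17.5.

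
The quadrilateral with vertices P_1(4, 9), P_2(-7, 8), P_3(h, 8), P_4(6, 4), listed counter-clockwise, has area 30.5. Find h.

-8

The doubled signed area Σ (x_i y_{i+1} − x_{i+1} y_i) is linear in h.
With h=0 it equals 29; the coefficient of h is -4 (from the two edges through P_3).
So -4·h + 29 = 2·30.5 = 61 ⇒ h = -8.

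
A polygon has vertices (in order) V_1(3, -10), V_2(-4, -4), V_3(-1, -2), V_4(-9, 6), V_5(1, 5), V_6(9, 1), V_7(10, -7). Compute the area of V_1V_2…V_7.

Apply Gauss's area formula: 2A = Σ (x_i·y_{i+1} − x_{i+1}·y_i), indices taken mod 7.
V_1→V_2: (3)(-4) − (-4)(-10) = -52
V_2→V_3: (-4)(-2) − (-1)(-4) = 4
V_3→V_4: (-1)(6) − (-9)(-2) = -24
V_4→V_5: (-9)(5) − (1)(6) = -51
V_5→V_6: (1)(1) − (9)(5) = -44
V_6→V_7: (9)(-7) − (10)(1) = -73
V_7→V_1: (10)(-10) − (3)(-7) = -79
Σ = -319
Area = |Σ|/2 = 159.5.

159.5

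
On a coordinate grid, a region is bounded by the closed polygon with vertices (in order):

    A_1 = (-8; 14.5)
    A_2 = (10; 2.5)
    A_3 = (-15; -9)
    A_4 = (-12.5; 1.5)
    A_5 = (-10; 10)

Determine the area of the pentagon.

263.75

Apply the surveyor's formula: 2A = Σ (x_i·y_{i+1} − x_{i+1}·y_i), indices taken mod 5.
Σ = (-165) + (-52.5) + (-135) + (-110) + (-65) = -527.5
Area = |Σ|/2 = 263.75.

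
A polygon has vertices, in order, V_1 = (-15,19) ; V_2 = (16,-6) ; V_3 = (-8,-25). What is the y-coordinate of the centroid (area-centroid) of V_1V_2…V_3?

-4

Apply the surveyor's formula. First the cross-terms c_i = x_i·y_{i+1} − x_{i+1}·y_i:
  -214, -448, -527  ⇒  2A = -1189, A = -594.5.
Then Σ (y_i + y_{i+1})·c_i = 14268, so ȳ = 14268 / (6·(-594.5)) = -4.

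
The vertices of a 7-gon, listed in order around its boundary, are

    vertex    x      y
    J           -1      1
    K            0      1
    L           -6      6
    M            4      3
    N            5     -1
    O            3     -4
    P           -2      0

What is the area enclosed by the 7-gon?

Σ = (-1) + (6) + (-42) + (-19) + (-17) + (-8) + (-2) = -83
Area = |Σ|/2 = 41.5.

41.5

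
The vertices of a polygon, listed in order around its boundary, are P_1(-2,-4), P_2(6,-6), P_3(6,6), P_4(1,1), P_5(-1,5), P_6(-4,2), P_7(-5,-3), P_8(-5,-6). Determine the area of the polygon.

Σ = (36) + (72) + (0) + (6) + (18) + (22) + (15) + (8) = 177
Area = |Σ|/2 = 88.5.

88.5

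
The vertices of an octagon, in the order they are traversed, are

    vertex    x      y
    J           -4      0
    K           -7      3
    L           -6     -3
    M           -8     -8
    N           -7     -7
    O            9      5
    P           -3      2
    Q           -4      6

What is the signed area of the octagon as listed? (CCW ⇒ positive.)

63

Apply the shoelace formula: 2A = Σ (x_i·y_{i+1} − x_{i+1}·y_i), indices taken mod 8.
Σ = (-12) + (39) + (24) + (0) + (28) + (33) + (-10) + (24) = 126
Signed area = Σ/2 = 63 (positive ⇒ counter-clockwise traversal).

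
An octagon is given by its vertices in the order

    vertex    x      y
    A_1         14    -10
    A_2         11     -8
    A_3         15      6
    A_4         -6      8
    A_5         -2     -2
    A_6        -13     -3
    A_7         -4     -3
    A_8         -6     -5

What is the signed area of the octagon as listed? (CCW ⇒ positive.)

253.5

Apply the shoelace formula: 2A = Σ (x_i·y_{i+1} − x_{i+1}·y_i), indices taken mod 8.
A_1→A_2: (14)(-8) − (11)(-10) = -2
A_2→A_3: (11)(6) − (15)(-8) = 186
A_3→A_4: (15)(8) − (-6)(6) = 156
A_4→A_5: (-6)(-2) − (-2)(8) = 28
A_5→A_6: (-2)(-3) − (-13)(-2) = -20
A_6→A_7: (-13)(-3) − (-4)(-3) = 27
A_7→A_8: (-4)(-5) − (-6)(-3) = 2
A_8→A_1: (-6)(-10) − (14)(-5) = 130
Σ = 507
Signed area = Σ/2 = 253.5 (positive ⇒ counter-clockwise traversal).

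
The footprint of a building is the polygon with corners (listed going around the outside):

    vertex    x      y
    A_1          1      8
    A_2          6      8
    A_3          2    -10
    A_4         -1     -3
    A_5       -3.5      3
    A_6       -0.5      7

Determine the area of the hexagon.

Apply the shoelace (surveyor's) formula: 2A = Σ (x_i·y_{i+1} − x_{i+1}·y_i), indices taken mod 6.
A_1→A_2: (1)(8) − (6)(8) = -40
A_2→A_3: (6)(-10) − (2)(8) = -76
A_3→A_4: (2)(-3) − (-1)(-10) = -16
A_4→A_5: (-1)(3) − (-3.5)(-3) = -13.5
A_5→A_6: (-3.5)(7) − (-0.5)(3) = -23
A_6→A_1: (-0.5)(8) − (1)(7) = -11
Σ = -179.5
Area = |Σ|/2 = 89.75.

89.75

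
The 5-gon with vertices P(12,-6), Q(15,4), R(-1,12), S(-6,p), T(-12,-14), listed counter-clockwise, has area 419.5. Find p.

11

Write out the shoelace sum; only the two edges meeting at S involve p:
2·Area = [((-1)·p − (-6)·12) + ((-6)·(-14) − (-12)·p)] + 562
       = 11·p + 718 = 839
⇒ p = 11.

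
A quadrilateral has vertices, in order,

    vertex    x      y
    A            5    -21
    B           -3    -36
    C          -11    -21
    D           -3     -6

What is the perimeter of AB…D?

|AB| = √((-8)² + (-15)²) = √289 = 17
|BC| = √((-8)² + (15)²) = √289 = 17
|CD| = √((8)² + (15)²) = √289 = 17
|DA| = √((8)² + (-15)²) = √289 = 17
Perimeter = 17 + 17 + 17 + 17 = 68.

68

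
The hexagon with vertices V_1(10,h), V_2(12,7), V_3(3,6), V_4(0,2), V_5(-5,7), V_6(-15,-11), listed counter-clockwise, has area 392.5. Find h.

-14

The doubled signed area Σ (x_i y_{i+1} − x_{i+1} y_i) is linear in h.
With h=0 it equals 407; the coefficient of h is -27 (from the two edges through V_1).
So -27·h + 407 = 2·392.5 = 785 ⇒ h = -14.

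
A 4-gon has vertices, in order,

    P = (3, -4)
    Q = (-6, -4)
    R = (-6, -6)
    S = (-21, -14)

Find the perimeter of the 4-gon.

|PQ| = √((-9)² + (0)²) = √81 = 9
|QR| = √((0)² + (-2)²) = √4 = 2
|RS| = √((-15)² + (-8)²) = √289 = 17
|SP| = √((24)² + (10)²) = √676 = 26
Perimeter = 9 + 2 + 17 + 26 = 54.

54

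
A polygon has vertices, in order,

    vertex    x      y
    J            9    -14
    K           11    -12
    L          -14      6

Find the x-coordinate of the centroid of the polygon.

2

Apply the shoelace formula. First the cross-terms c_i = x_i·y_{i+1} − x_{i+1}·y_i:
  46, -102, 142  ⇒  2A = 86, A = 43.
Then Σ (x_i + x_{i+1})·c_i = 516, so x̄ = 516 / (6·43) = 2.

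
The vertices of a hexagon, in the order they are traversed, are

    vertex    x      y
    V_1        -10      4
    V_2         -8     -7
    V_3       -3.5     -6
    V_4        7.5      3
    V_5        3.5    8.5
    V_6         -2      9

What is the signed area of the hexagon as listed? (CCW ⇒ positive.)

171.875

Apply the surveyor's formula: 2A = Σ (x_i·y_{i+1} − x_{i+1}·y_i), indices taken mod 6.
Σ = (102) + (23.5) + (34.5) + (53.25) + (48.5) + (82) = 343.75
Signed area = Σ/2 = 171.875 (positive ⇒ counter-clockwise traversal).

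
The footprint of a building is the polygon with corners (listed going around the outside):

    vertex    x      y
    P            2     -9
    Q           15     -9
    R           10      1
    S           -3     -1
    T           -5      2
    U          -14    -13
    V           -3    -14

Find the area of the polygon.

254.5

Cross-terms: 117, 105, -7, -11, 93, 157, 55  ⇒  Σ = 509
Area = |Σ|/2 = 254.5.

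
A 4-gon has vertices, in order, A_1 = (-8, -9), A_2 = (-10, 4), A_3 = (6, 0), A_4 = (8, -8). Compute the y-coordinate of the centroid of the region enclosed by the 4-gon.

Apply the shoelace formula. First the cross-terms c_i = x_i·y_{i+1} − x_{i+1}·y_i:
  -122, -24, -48, -136  ⇒  2A = -330, A = -165.
Then Σ (y_i + y_{i+1})·c_i = 3210, so ȳ = 3210 / (6·(-165)) = -107/33.

-107/33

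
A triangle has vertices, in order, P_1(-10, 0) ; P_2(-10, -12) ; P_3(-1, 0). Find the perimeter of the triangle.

|P_1P_2| = √((0)² + (-12)²) = √144 = 12
|P_2P_3| = √((9)² + (12)²) = √225 = 15
|P_3P_1| = √((-9)² + (0)²) = √81 = 9
Perimeter = 12 + 15 + 9 = 36.

36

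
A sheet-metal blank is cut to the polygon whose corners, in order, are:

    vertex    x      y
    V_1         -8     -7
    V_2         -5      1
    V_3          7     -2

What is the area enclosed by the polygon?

Apply the shoelace (surveyor's) formula: 2A = Σ (x_i·y_{i+1} − x_{i+1}·y_i), indices taken mod 3.
Σ = (-43) + (3) + (-65) = -105
Area = |Σ|/2 = 52.5.

52.5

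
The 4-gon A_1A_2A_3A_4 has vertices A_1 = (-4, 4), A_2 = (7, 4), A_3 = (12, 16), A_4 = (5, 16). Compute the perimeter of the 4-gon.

|A_1A_2| = √((11)² + (0)²) = √121 = 11
|A_2A_3| = √((5)² + (12)²) = √169 = 13
|A_3A_4| = √((-7)² + (0)²) = √49 = 7
|A_4A_1| = √((-9)² + (-12)²) = √225 = 15
Perimeter = 11 + 13 + 7 + 15 = 46.

46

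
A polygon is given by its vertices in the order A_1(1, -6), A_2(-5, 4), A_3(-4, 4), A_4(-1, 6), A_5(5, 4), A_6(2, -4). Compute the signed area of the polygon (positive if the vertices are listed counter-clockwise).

-60

Apply Gauss's area formula: 2A = Σ (x_i·y_{i+1} − x_{i+1}·y_i), indices taken mod 6.
Σ = (-26) + (-4) + (-20) + (-34) + (-28) + (-8) = -120
Signed area = Σ/2 = -60 (negative ⇒ clockwise traversal).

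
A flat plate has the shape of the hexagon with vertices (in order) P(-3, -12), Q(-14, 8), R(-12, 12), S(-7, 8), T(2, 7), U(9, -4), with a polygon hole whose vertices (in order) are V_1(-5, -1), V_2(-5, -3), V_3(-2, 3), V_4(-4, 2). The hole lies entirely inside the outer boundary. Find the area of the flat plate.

260.5

Outer boundary:
Apply Gauss's area formula: 2A = Σ (x_i·y_{i+1} − x_{i+1}·y_i), indices taken mod 6.
Σ = (-192) + (-72) + (-12) + (-65) + (-71) + (-120) = -532
Area = |Σ|/2 = 266.
Hole:
Σ = (10) + (-21) + (8) + (14) = 11
Area = |Σ|/2 = 5.5.
Net area = 266 − 5.5 = 260.5.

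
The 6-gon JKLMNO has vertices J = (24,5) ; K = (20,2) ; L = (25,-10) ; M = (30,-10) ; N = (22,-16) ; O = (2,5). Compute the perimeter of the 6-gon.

84

|JK| = √((-4)² + (-3)²) = √25 = 5
|KL| = √((5)² + (-12)²) = √169 = 13
|LM| = √((5)² + (0)²) = √25 = 5
|MN| = √((-8)² + (-6)²) = √100 = 10
|NO| = √((-20)² + (21)²) = √841 = 29
|OJ| = √((22)² + (0)²) = √484 = 22
Perimeter = 5 + 13 + 5 + 10 + 29 + 22 = 84.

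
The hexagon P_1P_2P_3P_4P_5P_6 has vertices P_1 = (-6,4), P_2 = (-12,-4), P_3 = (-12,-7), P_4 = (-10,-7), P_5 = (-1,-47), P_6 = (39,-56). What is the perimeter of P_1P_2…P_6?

|P_1P_2| = √((-6)² + (-8)²) = √100 = 10
|P_2P_3| = √((0)² + (-3)²) = √9 = 3
|P_3P_4| = √((2)² + (0)²) = √4 = 2
|P_4P_5| = √((9)² + (-40)²) = √1681 = 41
|P_5P_6| = √((40)² + (-9)²) = √1681 = 41
|P_6P_1| = √((-45)² + (60)²) = √5625 = 75
Perimeter = 10 + 3 + 2 + 41 + 41 + 75 = 172.

172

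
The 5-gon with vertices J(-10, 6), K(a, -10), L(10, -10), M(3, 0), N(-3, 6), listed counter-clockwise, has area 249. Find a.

-13

The doubled signed area Σ (x_i y_{i+1} − x_{i+1} y_i) is linear in a.
With a=0 it equals 290; the coefficient of a is -16 (from the two edges through K).
So -16·a + 290 = 2·249 = 498 ⇒ a = -13.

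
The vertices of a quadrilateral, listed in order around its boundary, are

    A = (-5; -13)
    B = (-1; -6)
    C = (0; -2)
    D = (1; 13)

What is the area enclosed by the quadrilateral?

36.5

A→B: (-5)(-6) − (-1)(-13) = 17
B→C: (-1)(-2) − (0)(-6) = 2
C→D: (0)(13) − (1)(-2) = 2
D→A: (1)(-13) − (-5)(13) = 52
Σ = 73
Area = |Σ|/2 = 36.5.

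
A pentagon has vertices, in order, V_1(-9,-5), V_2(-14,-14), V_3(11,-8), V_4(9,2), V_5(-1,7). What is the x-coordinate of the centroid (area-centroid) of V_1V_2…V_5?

Apply the shoelace (surveyor's) formula. First the cross-terms c_i = x_i·y_{i+1} − x_{i+1}·y_i:
  56, 266, 94, 65, 68  ⇒  2A = 549, A = 274.5.
Then Σ (x_i + x_{i+1})·c_i = -366, so x̄ = -366 / (6·274.5) = -2/9.

-2/9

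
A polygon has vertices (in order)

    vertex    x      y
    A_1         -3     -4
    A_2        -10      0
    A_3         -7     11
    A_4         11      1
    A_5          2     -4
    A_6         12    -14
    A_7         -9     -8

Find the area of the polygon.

257

Cross-terms: -40, -110, -128, -46, 20, -222, 12  ⇒  Σ = -514
Area = |Σ|/2 = 257.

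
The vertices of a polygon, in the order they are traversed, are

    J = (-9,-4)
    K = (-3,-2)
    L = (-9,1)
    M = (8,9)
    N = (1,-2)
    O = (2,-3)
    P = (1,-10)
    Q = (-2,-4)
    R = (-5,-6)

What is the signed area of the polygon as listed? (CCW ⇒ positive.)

Apply the shoelace (surveyor's) formula: 2A = Σ (x_i·y_{i+1} − x_{i+1}·y_i), indices taken mod 9.
Cross-terms: 6, -21, -89, -25, 1, -17, -24, -8, -34  ⇒  Σ = -211
Signed area = Σ/2 = -105.5 (negative ⇒ clockwise traversal).

-105.5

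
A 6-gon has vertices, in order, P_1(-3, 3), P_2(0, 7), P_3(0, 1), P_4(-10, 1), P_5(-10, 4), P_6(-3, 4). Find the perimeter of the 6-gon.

32

|P_1P_2| = √((3)² + (4)²) = √25 = 5
|P_2P_3| = √((0)² + (-6)²) = √36 = 6
|P_3P_4| = √((-10)² + (0)²) = √100 = 10
|P_4P_5| = √((0)² + (3)²) = √9 = 3
|P_5P_6| = √((7)² + (0)²) = √49 = 7
|P_6P_1| = √((0)² + (-1)²) = √1 = 1
Perimeter = 5 + 6 + 10 + 3 + 7 + 1 = 32.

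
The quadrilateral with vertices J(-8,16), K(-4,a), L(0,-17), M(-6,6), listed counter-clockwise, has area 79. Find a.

Write out the shoelace sum; only the two edges meeting at K involve a:
2·Area = [((-8)·a − (-4)·16) + ((-4)·(-17) − 0·a)] + -150
       = -8·a + -18 = 158
⇒ a = -22.

-22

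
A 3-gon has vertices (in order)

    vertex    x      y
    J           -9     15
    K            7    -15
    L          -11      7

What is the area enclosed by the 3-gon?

Apply the shoelace formula: 2A = Σ (x_i·y_{i+1} − x_{i+1}·y_i), indices taken mod 3.
J→K: (-9)(-15) − (7)(15) = 30
K→L: (7)(7) − (-11)(-15) = -116
L→J: (-11)(15) − (-9)(7) = -102
Σ = -188
Area = |Σ|/2 = 94.

94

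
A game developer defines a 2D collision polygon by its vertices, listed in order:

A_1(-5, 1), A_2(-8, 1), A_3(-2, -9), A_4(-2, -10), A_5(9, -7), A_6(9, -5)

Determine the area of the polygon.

92.5

Σ = (3) + (74) + (2) + (104) + (18) + (-16) = 185
Area = |Σ|/2 = 92.5.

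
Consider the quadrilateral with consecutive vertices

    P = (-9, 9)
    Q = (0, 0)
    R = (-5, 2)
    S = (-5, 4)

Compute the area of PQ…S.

Σ = (0) + (0) + (-10) + (-9) = -19
Area = |Σ|/2 = 9.5.

9.5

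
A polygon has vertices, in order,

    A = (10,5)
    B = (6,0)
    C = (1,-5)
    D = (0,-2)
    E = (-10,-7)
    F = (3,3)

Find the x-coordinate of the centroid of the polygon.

Apply the shoelace (surveyor's) formula. First the cross-terms c_i = x_i·y_{i+1} − x_{i+1}·y_i:
  -30, -30, -2, -20, -9, -15  ⇒  2A = -106, A = -53.
Then Σ (x_i + x_{i+1})·c_i = -624, so x̄ = -624 / (6·(-53)) = 104/53.

104/53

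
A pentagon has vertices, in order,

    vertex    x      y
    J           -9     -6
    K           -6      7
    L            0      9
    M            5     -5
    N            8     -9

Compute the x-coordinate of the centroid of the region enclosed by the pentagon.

Apply the shoelace formula. First the cross-terms c_i = x_i·y_{i+1} − x_{i+1}·y_i:
  -99, -54, -45, -5, -129  ⇒  2A = -332, A = -166.
Then Σ (x_i + x_{i+1})·c_i = 1648, so x̄ = 1648 / (6·(-166)) = -412/249.

-412/249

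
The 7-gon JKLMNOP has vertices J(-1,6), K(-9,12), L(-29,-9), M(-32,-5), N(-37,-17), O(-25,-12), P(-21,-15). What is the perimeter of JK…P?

|JK| = √((-8)² + (6)²) = √100 = 10
|KL| = √((-20)² + (-21)²) = √841 = 29
|LM| = √((-3)² + (4)²) = √25 = 5
|MN| = √((-5)² + (-12)²) = √169 = 13
|NO| = √((12)² + (5)²) = √169 = 13
|OP| = √((4)² + (-3)²) = √25 = 5
|PJ| = √((20)² + (21)²) = √841 = 29
Perimeter = 10 + 29 + 5 + 13 + 13 + 5 + 29 = 104.

104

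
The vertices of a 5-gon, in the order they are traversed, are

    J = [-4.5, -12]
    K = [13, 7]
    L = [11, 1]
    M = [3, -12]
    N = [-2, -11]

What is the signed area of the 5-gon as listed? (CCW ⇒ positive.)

-78.5

J→K: (-4.5)(7) − (13)(-12) = 124.5
K→L: (13)(1) − (11)(7) = -64
L→M: (11)(-12) − (3)(1) = -135
M→N: (3)(-11) − (-2)(-12) = -57
N→J: (-2)(-12) − (-4.5)(-11) = -25.5
Σ = -157
Signed area = Σ/2 = -78.5 (negative ⇒ clockwise traversal).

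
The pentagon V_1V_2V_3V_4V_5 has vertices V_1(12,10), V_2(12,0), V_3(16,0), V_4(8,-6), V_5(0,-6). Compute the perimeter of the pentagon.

52

|V_1V_2| = √((0)² + (-10)²) = √100 = 10
|V_2V_3| = √((4)² + (0)²) = √16 = 4
|V_3V_4| = √((-8)² + (-6)²) = √100 = 10
|V_4V_5| = √((-8)² + (0)²) = √64 = 8
|V_5V_1| = √((12)² + (16)²) = √400 = 20
Perimeter = 10 + 4 + 10 + 8 + 20 = 52.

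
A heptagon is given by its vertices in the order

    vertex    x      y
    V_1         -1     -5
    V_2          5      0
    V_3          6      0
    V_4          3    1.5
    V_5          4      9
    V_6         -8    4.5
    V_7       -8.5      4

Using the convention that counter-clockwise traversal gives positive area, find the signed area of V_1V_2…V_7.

V_1→V_2: (-1)(0) − (5)(-5) = 25
V_2→V_3: (5)(0) − (6)(0) = 0
V_3→V_4: (6)(1.5) − (3)(0) = 9
V_4→V_5: (3)(9) − (4)(1.5) = 21
V_5→V_6: (4)(4.5) − (-8)(9) = 90
V_6→V_7: (-8)(4) − (-8.5)(4.5) = 6.25
V_7→V_1: (-8.5)(-5) − (-1)(4) = 46.5
Σ = 197.75
Signed area = Σ/2 = 98.875 (positive ⇒ counter-clockwise traversal).

98.875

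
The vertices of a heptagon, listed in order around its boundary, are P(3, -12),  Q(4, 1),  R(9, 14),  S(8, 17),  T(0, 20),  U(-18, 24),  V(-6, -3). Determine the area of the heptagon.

469

Σ = (51) + (47) + (41) + (160) + (360) + (198) + (81) = 938
Area = |Σ|/2 = 469.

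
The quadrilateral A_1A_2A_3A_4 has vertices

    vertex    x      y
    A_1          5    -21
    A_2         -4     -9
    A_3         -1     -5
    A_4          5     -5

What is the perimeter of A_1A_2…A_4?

42

|A_1A_2| = √((-9)² + (12)²) = √225 = 15
|A_2A_3| = √((3)² + (4)²) = √25 = 5
|A_3A_4| = √((6)² + (0)²) = √36 = 6
|A_4A_1| = √((0)² + (-16)²) = √256 = 16
Perimeter = 15 + 5 + 6 + 16 = 42.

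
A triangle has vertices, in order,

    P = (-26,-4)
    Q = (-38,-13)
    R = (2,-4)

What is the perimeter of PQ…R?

84

|PQ| = √((-12)² + (-9)²) = √225 = 15
|QR| = √((40)² + (9)²) = √1681 = 41
|RP| = √((-28)² + (0)²) = √784 = 28
Perimeter = 15 + 41 + 28 = 84.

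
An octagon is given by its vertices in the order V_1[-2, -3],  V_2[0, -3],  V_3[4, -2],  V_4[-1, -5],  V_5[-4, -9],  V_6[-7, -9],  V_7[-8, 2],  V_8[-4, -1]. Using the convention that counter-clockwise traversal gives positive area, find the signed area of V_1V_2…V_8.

-51

Σ = (6) + (12) + (-22) + (-11) + (-27) + (-86) + (16) + (10) = -102
Signed area = Σ/2 = -51 (negative ⇒ clockwise traversal).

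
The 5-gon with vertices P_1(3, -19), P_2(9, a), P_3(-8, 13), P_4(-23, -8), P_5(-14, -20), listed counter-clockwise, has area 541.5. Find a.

The doubled signed area Σ (x_i y_{i+1} − x_{i+1} y_i) is linear in a.
With a=0 it equals 1325; the coefficient of a is 11 (from the two edges through P_2).
So 11·a + 1325 = 2·541.5 = 1083 ⇒ a = -22.

-22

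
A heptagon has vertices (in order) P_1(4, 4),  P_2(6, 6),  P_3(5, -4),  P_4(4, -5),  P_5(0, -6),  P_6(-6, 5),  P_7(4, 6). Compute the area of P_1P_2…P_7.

93.5

Apply the shoelace (surveyor's) formula: 2A = Σ (x_i·y_{i+1} − x_{i+1}·y_i), indices taken mod 7.
Cross-terms: 0, -54, -9, -24, -36, -56, -8  ⇒  Σ = -187
Area = |Σ|/2 = 93.5.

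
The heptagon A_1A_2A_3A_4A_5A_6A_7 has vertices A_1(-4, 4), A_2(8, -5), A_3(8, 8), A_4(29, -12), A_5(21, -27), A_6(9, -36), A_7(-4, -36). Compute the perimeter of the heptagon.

142

|A_1A_2| = √((12)² + (-9)²) = √225 = 15
|A_2A_3| = √((0)² + (13)²) = √169 = 13
|A_3A_4| = √((21)² + (-20)²) = √841 = 29
|A_4A_5| = √((-8)² + (-15)²) = √289 = 17
|A_5A_6| = √((-12)² + (-9)²) = √225 = 15
|A_6A_7| = √((-13)² + (0)²) = √169 = 13
|A_7A_1| = √((0)² + (40)²) = √1600 = 40
Perimeter = 15 + 13 + 29 + 17 + 15 + 13 + 40 = 142.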